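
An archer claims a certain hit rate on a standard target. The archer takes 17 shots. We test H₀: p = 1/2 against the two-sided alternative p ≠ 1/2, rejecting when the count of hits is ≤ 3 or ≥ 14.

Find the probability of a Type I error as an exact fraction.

The significance level is the null-hypothesis probability of the rejection region {≤3} ∪ {≥14}.
Each tail has probability (1 + 17 + 136 + 680)/131072; doubling gives α = 1668/131072 = 417/32768.

417/32768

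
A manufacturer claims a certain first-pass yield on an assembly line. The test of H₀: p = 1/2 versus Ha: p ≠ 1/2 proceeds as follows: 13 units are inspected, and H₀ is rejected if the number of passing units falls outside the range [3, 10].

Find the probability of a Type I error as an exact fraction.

23/1024

α = P(K ≤ 2 or K ≥ 11 | p = 1/2), K ~ Binomial(13, 1/2).
By symmetry, α = 2·P(K ≤ 2) = 2·(1 + 13 + 78)/8192 = 184/8192 = 23/1024.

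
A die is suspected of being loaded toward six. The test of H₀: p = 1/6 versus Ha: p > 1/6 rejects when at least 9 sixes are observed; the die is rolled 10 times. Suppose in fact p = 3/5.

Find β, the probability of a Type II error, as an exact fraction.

9312916/9765625

β = P(fail to reject H₀ | Ha true) = P(Y ≤ 8 | p = 3/5), Y ~ Binomial(10, 3/5).
Adding the binomial probabilities P(Y=0)+…+P(Y=8) at p = 3/5 gives 9312916/9765625.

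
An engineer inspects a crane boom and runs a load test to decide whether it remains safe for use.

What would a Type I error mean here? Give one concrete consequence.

With the conventional null hypothesis that the structure meets the required load capacity (safe):
A Type I error is rejecting H₀ when H₀ is true.
Here that means closing the structure for repairs when actually the structure meets the required load capacity (safe).

A Type I error would mean concluding that the structure is structurally deficient when in fact the structure meets the required load capacity (safe). Consequence: a sound structure is closed unnecessarily, at significant cost and disruption.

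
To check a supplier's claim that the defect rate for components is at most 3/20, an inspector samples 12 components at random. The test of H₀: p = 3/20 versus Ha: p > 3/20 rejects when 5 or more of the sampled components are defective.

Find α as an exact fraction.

9798413783967/409600000000000

The significance level is the probability, assuming p = 3/20, of seeing 5 or more defectives in 12 draws.
Via the complement, α = 1 − Σ_{j=0}^{4} C(12,j)(3/20)^j(17/20)^{12-j} = 9798413783967/409600000000000.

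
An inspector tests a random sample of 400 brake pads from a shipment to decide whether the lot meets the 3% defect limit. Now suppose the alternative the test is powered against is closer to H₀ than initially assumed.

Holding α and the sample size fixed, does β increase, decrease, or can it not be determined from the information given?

It increases.

A smaller true effect puts the Ha sampling distribution closer to H₀, so more of it falls in the non-rejection region.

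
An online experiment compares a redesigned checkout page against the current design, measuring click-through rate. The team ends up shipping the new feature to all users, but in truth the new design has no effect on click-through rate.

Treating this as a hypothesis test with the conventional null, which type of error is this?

Type I error

The null hypothesis here is that the new design has no effect on click-through rate.
'Shipping the new feature to all users' corresponds to rejecting H₀.
H₀ was rejected but H₀ is true — a Type I error (false positive).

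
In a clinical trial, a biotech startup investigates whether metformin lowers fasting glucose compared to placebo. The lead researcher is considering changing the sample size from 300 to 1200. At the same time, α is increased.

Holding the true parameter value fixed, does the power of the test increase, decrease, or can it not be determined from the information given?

It increases.

A larger sample reduces the standard error, pulling the sampling distribution under Ha further from the non-rejection region. With a larger α the critical value moves toward the center, so more of the Ha sampling distribution lies in the rejection region. Both changes push β in the same direction.
Since power = 1 − β and β decreases, power increases.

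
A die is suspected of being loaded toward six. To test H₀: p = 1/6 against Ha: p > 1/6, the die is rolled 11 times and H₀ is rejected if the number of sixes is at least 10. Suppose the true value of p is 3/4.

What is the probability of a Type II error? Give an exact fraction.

Under the alternative p = 3/4, X ~ Binomial(11, 3/4); β is the probability the test does not reject, P(X < 10).
Summing C(11,j)·(3/4)^j·(1/4)^{11-j} for j = 0..9 gives 1683809/2097152.

1683809/2097152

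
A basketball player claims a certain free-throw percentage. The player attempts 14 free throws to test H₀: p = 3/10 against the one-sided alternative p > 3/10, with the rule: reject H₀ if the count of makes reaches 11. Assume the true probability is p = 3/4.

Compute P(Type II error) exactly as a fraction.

A Type II error is failing to reject when Ha holds: with p = 3/4, β = P(K ≤ 10).
Adding the binomial probabilities P(K=0)+…+P(K=10) at p = 3/4 gives 64244663/134217728.

64244663/134217728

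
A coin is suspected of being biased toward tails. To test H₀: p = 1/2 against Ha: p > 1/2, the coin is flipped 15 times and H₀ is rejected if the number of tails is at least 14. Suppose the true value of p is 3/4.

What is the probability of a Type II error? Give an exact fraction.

Under the alternative p = 3/4, S ~ Binomial(15, 3/4); β is the probability the test does not reject, P(S < 14).
Adding the binomial probabilities P(S=0)+…+P(S=13) at p = 3/4 gives 493824191/536870912.

493824191/536870912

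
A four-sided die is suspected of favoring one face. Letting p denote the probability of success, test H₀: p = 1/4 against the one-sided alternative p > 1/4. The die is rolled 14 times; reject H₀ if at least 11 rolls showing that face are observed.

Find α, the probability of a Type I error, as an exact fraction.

5345/134217728

The Type I error probability is α = P(X ≥ 11) computed under H₀, where X ~ Binomial(14, 1/4).
P(X ≥ 11) = Σ_{j=11}^{14} C(14,j)·(1/4)^j·(3/4)^{14-j} = 5345/134217728.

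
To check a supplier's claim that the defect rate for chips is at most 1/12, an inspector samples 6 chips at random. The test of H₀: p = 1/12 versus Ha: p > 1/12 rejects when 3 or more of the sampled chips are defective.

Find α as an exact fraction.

14251/1492992

α = P(reject H₀ | H₀ true) = P(S ≥ 3 | p = 1/12), S ~ Binomial(6, 1/12).
Computing the lower-tail complement: 1 − 1478741/1492992 = 14251/1492992.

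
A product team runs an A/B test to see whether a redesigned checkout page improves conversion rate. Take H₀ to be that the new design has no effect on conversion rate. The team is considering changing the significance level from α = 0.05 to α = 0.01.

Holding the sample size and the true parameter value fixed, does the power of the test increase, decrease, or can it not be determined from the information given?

It decreases.

A smaller α moves the rejection region further into the tail. With the alternative true, more outcomes now fall outside the rejection region, so failing to reject becomes more likely.
Since power = 1 − β and β increases, power decreases.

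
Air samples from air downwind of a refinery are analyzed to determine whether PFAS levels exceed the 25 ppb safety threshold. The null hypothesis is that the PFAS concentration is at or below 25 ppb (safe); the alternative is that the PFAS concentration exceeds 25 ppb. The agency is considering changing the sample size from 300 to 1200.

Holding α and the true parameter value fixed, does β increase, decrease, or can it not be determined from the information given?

More data shrinks sampling variability; the test statistic under Ha concentrates further from the null value, making rejection more likely.

It decreases.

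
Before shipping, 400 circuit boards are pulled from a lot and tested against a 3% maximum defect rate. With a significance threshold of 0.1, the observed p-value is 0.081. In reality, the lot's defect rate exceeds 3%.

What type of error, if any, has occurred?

No error — this is a correct decision.

The conventional null hypothesis is that the lot's defect rate is 3% (within specification).
Since p = 0.081 < α = 0.1, H₀ is rejected.
H₀ is false (actually the lot's defect rate exceeds 3%).
The decision matches the true state — no error.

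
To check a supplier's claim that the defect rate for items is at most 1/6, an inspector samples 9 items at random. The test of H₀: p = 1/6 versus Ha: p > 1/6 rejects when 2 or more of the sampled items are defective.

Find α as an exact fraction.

α = P(reject H₀ | H₀ true) = P(X ≥ 2 | p = 1/6), X ~ Binomial(9, 1/6).
α = 1 − P(X ≤ 1) = 1 − 2734375/5038848 = 2304473/5038848.

2304473/5038848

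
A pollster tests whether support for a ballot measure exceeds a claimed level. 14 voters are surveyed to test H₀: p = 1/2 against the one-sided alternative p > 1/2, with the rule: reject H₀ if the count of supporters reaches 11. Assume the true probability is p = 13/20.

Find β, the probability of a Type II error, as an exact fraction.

638569946045404807/819200000000000000

β = P(fail to reject H₀ | Ha true) = P(Y ≤ 10 | p = 13/20), Y ~ Binomial(14, 13/20).
Equivalently, β = 1 − P(Y ≥ 11) = 638569946045404807/819200000000000000.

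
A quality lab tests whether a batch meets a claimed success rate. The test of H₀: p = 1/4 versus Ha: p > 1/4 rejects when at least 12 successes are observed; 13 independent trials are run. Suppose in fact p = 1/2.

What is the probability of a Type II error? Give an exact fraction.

4089/4096

Under the alternative p = 1/2, X ~ Binomial(13, 1/2); β is the probability the test does not reject, P(X < 12).
Summing C(13,j)·(1/2)^j·(1/2)^{13-j} for j = 0..11 gives 4089/4096.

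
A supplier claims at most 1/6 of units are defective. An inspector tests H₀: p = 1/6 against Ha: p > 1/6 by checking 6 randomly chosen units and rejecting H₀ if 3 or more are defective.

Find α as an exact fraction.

α = P(reject H₀ | H₀ true) = P(Y ≥ 3 | p = 1/6), Y ~ Binomial(6, 1/6).
Computing the lower-tail complement: 1 − 21875/23328 = 1453/23328.

1453/23328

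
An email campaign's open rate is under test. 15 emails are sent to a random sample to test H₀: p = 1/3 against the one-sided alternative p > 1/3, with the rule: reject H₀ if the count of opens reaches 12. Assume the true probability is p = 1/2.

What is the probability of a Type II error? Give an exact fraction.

β = P(fail to reject H₀ | Ha true) = P(Y ≤ 11 | p = 1/2), Y ~ Binomial(15, 1/2).
Equivalently, β = 1 − P(Y ≥ 12) = 503/512.

503/512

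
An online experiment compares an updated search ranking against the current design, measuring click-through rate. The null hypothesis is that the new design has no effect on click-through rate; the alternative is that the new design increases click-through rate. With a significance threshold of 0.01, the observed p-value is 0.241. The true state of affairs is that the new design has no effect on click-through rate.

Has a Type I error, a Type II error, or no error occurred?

Since p = 0.241 ≥ α = 0.01, H₀ is not rejected.
H₀ is true (actually the new design has no effect on click-through rate).
The decision matches the true state — no error.

Neither — the decision is correct.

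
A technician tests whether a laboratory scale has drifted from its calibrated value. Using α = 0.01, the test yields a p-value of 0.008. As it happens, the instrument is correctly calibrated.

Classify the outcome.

The conventional null hypothesis is that the instrument is correctly calibrated.
Since p = 0.008 < α = 0.01, H₀ is rejected.
H₀ is true (actually the instrument is correctly calibrated).
Rejecting a true H₀ is a Type I error.

Type I error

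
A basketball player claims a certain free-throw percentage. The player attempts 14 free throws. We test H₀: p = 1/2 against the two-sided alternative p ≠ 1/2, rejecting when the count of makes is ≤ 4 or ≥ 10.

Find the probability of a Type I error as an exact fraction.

1471/8192

The significance level is the null-hypothesis probability of the rejection region {≤4} ∪ {≥10}.
Each tail has probability (1 + 14 + 91 + 364 + 1001)/16384; doubling gives α = 2942/16384 = 1471/8192.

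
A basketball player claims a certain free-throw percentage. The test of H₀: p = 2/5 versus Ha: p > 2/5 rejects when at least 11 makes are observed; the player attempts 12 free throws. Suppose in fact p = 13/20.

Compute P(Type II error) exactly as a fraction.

Under the alternative p = 13/20, K ~ Binomial(12, 13/20); β is the probability the test does not reject, P(K < 11).
Adding the binomial probabilities P(K=0)+…+P(K=10) at p = 13/20 gives 3922160441778411/4096000000000000.

3922160441778411/4096000000000000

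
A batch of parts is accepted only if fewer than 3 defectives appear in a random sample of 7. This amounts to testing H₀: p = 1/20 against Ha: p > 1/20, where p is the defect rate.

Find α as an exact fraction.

961803/256000000

α = P(reject H₀ | H₀ true) = P(K ≥ 3 | p = 1/20), K ~ Binomial(7, 1/20).
α = 1 − P(K ≤ 2) = 1 − 255038197/256000000 = 961803/256000000.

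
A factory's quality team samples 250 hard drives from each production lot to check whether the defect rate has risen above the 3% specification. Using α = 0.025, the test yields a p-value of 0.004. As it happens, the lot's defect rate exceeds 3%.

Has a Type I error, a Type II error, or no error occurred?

The conventional null hypothesis is that the lot's defect rate is 3% (within specification).
Since p = 0.004 < α = 0.025, H₀ is rejected.
H₀ is false (actually the lot's defect rate exceeds 3%).
The decision matches the true state — no error.

No error — this is a correct decision.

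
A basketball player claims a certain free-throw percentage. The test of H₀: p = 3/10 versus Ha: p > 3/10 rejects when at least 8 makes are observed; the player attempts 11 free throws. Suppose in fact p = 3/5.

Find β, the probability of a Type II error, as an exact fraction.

6872224/9765625

A Type II error is failing to reject when Ha holds: with p = 3/5, β = P(S ≤ 7).
Adding the binomial probabilities P(S=0)+…+P(S=7) at p = 3/5 gives 6872224/9765625.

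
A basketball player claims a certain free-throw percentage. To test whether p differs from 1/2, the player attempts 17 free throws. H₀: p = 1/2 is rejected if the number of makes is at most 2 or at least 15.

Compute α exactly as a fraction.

Under H₀, X ~ Binomial(17, 1/2); α is the probability of landing in either tail, P(X ≤ 2) + P(X ≥ 15).
Each tail has probability (1 + 17 + 136)/131072; doubling gives α = 308/131072 = 77/32768.

77/32768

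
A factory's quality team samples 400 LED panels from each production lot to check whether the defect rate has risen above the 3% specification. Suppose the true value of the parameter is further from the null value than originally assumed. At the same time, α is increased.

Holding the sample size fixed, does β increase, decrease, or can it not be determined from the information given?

The further the true parameter sits from the null value, the more of the Ha sampling distribution falls in the rejection region. Relaxing α lowers the evidence threshold; under Ha, outcomes that previously fell short now trigger rejection. Both changes push β in the same direction.

It decreases.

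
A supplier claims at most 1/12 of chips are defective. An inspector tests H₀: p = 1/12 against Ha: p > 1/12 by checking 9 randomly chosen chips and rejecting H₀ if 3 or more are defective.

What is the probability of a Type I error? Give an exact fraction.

668221/20155392

α = P(reject H₀ | H₀ true) = P(K ≥ 3 | p = 1/12), K ~ Binomial(9, 1/12).
α = 1 − P(K ≤ 2) = 1 − 19487171/20155392 = 668221/20155392.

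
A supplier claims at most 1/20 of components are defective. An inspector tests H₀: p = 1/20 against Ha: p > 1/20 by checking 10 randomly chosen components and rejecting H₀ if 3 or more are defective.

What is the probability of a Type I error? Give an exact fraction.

29449106891/2560000000000

α = P(reject H₀ | H₀ true) = P(K ≥ 3 | p = 1/20), K ~ Binomial(10, 1/20).
Via the complement, α = 1 − Σ_{j=0}^{2} C(10,j)(1/20)^j(19/20)^{10-j} = 29449106891/2560000000000.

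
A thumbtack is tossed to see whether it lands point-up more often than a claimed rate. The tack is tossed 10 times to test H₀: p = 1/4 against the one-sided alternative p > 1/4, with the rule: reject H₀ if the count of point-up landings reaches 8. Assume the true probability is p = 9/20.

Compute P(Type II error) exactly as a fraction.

2489876891491/2560000000000

A Type II error is failing to reject when Ha holds: with p = 9/20, β = P(X ≤ 7).
Equivalently, β = 1 − P(X ≥ 8) = 2489876891491/2560000000000.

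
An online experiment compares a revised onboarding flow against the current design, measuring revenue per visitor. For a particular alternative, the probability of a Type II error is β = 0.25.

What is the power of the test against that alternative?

0.75

Power = 1 − β = 1 − 0.25 = 0.75.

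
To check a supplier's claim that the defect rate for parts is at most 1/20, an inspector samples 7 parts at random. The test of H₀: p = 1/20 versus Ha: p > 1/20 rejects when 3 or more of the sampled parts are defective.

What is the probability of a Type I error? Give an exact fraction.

Under H₀, K ~ Binomial(7, 1/20); the Type I error rate is P(K ≥ 3).
Via the complement, α = 1 − Σ_{j=0}^{2} C(7,j)(1/20)^j(19/20)^{7-j} = 961803/256000000.

961803/256000000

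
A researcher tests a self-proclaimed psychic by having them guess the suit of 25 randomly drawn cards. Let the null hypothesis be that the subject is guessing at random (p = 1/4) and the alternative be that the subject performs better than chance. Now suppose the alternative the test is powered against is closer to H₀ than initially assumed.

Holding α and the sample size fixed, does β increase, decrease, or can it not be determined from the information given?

It increases.

A smaller departure from H₀ means the test statistic under Ha is distributed closer to where it would be under H₀; rejection becomes less likely.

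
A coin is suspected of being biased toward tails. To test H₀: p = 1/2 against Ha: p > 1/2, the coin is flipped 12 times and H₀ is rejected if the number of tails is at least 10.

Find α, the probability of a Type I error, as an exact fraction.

α = P(reject H₀ | H₀ true) = P(S ≥ 10 | p = 1/2), with S ~ Binomial(12, 1/2).
That's C(12,10) + C(12,11) + C(12,12) over 2^12, i.e. (66 + 12 + 1)/4096 = 79/4096.

79/4096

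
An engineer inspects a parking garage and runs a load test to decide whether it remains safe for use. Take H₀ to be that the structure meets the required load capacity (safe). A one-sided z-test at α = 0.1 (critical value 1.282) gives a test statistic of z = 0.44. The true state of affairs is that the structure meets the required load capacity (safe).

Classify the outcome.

Neither — the decision is correct.

Since z = 0.44 ≤ z* = 1.282, H₀ is not rejected.
H₀ is true (actually the structure meets the required load capacity (safe)).
The decision matches the true state — no error.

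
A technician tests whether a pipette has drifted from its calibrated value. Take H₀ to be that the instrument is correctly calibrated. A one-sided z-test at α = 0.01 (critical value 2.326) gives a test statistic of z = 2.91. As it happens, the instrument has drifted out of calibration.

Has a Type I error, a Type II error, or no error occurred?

No error (correct decision).

Since z = 2.91 > z* = 2.326, H₀ is rejected.
H₀ is false (actually the instrument has drifted out of calibration).
The decision matches the true state — no error.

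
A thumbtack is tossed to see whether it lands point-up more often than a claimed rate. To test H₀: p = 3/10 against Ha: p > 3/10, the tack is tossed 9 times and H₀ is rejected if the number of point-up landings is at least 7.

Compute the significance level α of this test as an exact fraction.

α = P(reject H₀ | H₀ true) = P(K ≥ 7 | p = 3/10), with K ~ Binomial(9, 3/10).
Summing C(9,j)(3/10)^j(7/10)^{9−j} for j = 7,…,9 gives 2145447/500000000.

2145447/500000000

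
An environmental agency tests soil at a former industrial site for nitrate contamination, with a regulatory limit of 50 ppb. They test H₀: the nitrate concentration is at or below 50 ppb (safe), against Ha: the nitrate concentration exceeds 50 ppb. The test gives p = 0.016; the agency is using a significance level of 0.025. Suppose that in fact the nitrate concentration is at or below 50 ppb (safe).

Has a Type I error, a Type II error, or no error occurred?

Since p = 0.016 < α = 0.025, H₀ is rejected.
H₀ is true (actually the nitrate concentration is at or below 50 ppb (safe)).
Rejecting a true H₀ is a Type I error.

Type I error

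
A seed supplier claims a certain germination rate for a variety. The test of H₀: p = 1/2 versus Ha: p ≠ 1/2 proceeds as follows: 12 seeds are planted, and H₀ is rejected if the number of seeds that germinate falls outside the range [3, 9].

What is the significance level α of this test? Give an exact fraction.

79/2048

Under H₀, S ~ Binomial(12, 1/2); α is the probability of landing in either tail, P(S ≤ 2) + P(S ≥ 10).
By symmetry, α = 2·P(S ≤ 2) = 2·(1 + 12 + 66)/4096 = 158/4096 = 79/2048.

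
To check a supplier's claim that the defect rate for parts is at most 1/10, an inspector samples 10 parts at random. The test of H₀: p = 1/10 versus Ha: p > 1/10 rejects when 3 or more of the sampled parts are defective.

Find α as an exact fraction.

Under H₀, Y ~ Binomial(10, 1/10); the Type I error rate is P(Y ≥ 3).
α = 1 − P(Y ≤ 2) = 1 − 1162261467/1250000000 = 87738533/1250000000.

87738533/1250000000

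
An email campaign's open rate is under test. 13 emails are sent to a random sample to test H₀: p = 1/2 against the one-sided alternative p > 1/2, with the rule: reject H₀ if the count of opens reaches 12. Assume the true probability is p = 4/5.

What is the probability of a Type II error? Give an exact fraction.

935490453/1220703125

β = P(fail to reject H₀ | Ha true) = P(S ≤ 11 | p = 4/5), S ~ Binomial(13, 4/5).
Adding the binomial probabilities P(S=0)+…+P(S=11) at p = 4/5 gives 935490453/1220703125.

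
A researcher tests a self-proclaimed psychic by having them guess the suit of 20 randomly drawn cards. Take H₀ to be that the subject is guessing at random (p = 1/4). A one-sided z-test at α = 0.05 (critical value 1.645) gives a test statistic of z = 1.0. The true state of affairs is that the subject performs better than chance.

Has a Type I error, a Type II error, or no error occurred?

Since z = 1.0 ≤ z* = 1.645, H₀ is not rejected.
H₀ is false (actually the subject performs better than chance).
Failing to reject a false H₀ is a Type II error.

Type II error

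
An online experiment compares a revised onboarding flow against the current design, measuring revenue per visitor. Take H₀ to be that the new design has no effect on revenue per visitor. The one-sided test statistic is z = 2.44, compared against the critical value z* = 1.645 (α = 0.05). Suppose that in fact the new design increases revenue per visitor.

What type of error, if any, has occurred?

No error (correct decision).

Since z = 2.44 > z* = 1.645, H₀ is rejected.
H₀ is false (actually the new design increases revenue per visitor).
The decision matches the true state — no error.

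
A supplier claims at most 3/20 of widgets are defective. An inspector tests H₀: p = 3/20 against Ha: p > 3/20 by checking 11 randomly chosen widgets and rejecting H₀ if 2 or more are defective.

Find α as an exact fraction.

α = P(reject H₀ | H₀ true) = P(Y ≥ 2 | p = 3/20), Y ~ Binomial(11, 3/20).
Computing the lower-tail complement: 1 − 2015993900449/4096000000000 = 2080006099551/4096000000000.

2080006099551/4096000000000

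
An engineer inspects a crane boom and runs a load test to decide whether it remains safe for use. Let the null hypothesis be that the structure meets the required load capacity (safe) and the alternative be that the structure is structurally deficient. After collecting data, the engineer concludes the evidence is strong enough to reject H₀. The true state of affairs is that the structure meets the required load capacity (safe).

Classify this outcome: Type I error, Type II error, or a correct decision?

Type I error

H₀ was rejected, but H₀ is actually true.
Rejecting a true null hypothesis is a Type I error (false positive).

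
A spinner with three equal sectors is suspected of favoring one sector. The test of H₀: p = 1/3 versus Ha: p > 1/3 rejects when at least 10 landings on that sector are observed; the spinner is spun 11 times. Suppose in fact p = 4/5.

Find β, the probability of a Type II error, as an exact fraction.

6619897/9765625

Under the alternative p = 4/5, S ~ Binomial(11, 4/5); β is the probability the test does not reject, P(S < 10).
Summing C(11,j)·(4/5)^j·(1/5)^{11-j} for j = 0..9 gives 6619897/9765625.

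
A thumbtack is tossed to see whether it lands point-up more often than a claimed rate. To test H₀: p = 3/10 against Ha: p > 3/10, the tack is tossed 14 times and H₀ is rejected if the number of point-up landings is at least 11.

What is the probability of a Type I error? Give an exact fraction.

α = P(reject H₀ | H₀ true) = P(K ≥ 11 | p = 3/10), with K ~ Binomial(14, 3/10).
P(K ≥ 11) = Σ_{j=11}^{14} C(14,j)·(3/10)^j·(7/10)^{14-j} = 12323939643/50000000000000.

12323939643/50000000000000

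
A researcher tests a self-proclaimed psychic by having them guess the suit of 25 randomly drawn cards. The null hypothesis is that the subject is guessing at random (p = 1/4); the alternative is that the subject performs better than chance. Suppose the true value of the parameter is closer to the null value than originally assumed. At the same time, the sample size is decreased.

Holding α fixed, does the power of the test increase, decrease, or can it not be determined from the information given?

It decreases.

When the true parameter is near the null value, the test has a harder time distinguishing Ha from H₀. Reducing n widens both sampling distributions, so the test has less ability to distinguish Ha from H₀. Both changes push β in the same direction.
Since power = 1 − β and β increases, power decreases.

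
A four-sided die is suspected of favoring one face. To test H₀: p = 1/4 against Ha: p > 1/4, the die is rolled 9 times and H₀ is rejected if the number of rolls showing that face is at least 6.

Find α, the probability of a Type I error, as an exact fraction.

Under H₀, K ~ Binomial(9, 1/4), and α = P(K ≥ 6).
Adding the binomial terms for j = 6 through 9 with p = 1/4 yields 655/65536.

655/65536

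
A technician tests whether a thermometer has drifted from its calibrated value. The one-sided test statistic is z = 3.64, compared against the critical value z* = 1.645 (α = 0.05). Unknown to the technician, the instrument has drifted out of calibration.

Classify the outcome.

The conventional null hypothesis is that the instrument is correctly calibrated.
Since z = 3.64 > z* = 1.645, H₀ is rejected.
H₀ is false (actually the instrument has drifted out of calibration).
The decision matches the true state — no error.

Neither — the decision is correct.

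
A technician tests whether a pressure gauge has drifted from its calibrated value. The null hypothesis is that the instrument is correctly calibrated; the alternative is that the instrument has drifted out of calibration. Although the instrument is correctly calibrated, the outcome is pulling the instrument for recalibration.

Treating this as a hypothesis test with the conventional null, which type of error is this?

'Pulling the instrument for recalibration' corresponds to rejecting H₀.
H₀ was rejected but H₀ is true — a Type I error (false positive).

Type I error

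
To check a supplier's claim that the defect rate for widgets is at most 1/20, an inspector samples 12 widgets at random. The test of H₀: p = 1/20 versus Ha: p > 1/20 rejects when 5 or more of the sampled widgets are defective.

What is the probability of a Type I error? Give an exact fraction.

α = P(reject H₀ | H₀ true) = P(S ≥ 5 | p = 1/20), S ~ Binomial(12, 1/20).
Via the complement, α = 1 − Σ_{j=0}^{4} C(12,j)(1/20)^j(19/20)^{12-j} = 75344392367/409600000000000.

75344392367/409600000000000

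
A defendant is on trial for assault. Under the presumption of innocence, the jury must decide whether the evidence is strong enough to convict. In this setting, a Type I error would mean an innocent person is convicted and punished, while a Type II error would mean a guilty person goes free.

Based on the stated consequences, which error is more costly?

The Type I consequence (an innocent person is convicted and punished) is more severe than the Type II consequence (a guilty person goes free).

Type I error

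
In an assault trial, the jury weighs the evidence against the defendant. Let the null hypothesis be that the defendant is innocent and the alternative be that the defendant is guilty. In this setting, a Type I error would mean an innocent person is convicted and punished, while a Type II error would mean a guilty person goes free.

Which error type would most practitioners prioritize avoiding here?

Type I error

The Type I consequence (an innocent person is convicted and punished) is more severe than the Type II consequence (a guilty person goes free).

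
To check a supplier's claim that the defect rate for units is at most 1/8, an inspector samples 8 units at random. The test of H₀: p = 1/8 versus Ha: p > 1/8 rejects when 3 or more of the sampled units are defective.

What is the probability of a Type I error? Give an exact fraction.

1129899/16777216

α = P(reject H₀ | H₀ true) = P(X ≥ 3 | p = 1/8), X ~ Binomial(8, 1/8).
α = 1 − P(X ≤ 2) = 1 − 15647317/16777216 = 1129899/16777216.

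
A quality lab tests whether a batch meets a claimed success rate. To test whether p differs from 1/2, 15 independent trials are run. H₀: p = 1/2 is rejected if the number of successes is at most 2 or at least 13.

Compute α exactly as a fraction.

Under H₀, Y ~ Binomial(15, 1/2); α is the probability of landing in either tail, P(Y ≤ 2) + P(Y ≥ 13).
The two tails are symmetric, so α = 2·(1 + 15 + 105)/2^15 = 242/32768 = 121/16384.

121/16384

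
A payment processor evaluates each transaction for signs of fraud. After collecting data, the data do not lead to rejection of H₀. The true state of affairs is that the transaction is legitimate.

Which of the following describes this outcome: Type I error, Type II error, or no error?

The conventional null hypothesis here is that the transaction is legitimate.
The test retained a true H₀ — the decision matches the true state.

No error — this is a correct decision.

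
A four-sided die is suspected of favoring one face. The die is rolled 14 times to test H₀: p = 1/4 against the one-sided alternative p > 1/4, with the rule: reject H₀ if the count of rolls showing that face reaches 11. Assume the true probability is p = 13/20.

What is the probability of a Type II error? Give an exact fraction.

β = P(fail to reject H₀ | Ha true) = P(S ≤ 10 | p = 13/20), S ~ Binomial(14, 13/20).
Equivalently, β = 1 − P(S ≥ 11) = 638569946045404807/819200000000000000.

638569946045404807/819200000000000000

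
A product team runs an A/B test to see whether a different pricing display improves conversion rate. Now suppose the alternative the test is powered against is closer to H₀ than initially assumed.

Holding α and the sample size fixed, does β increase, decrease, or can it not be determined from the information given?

A smaller true effect puts the Ha sampling distribution closer to H₀, so more of it falls in the non-rejection region.

It increases.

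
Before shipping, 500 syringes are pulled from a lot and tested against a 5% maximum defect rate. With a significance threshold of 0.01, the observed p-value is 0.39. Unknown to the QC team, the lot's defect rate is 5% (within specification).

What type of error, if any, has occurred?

The conventional null hypothesis is that the lot's defect rate is 5% (within specification).
Since p = 0.39 ≥ α = 0.01, H₀ is not rejected.
H₀ is true (actually the lot's defect rate is 5% (within specification)).
The decision matches the true state — no error.

No error — this is a correct decision.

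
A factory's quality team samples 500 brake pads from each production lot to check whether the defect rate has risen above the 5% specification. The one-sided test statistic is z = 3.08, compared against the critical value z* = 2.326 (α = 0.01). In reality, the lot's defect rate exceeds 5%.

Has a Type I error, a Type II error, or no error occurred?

No error (correct decision).

The conventional null hypothesis is that the lot's defect rate is 5% (within specification).
Since z = 3.08 > z* = 2.326, H₀ is rejected.
H₀ is false (actually the lot's defect rate exceeds 5%).
The decision matches the true state — no error.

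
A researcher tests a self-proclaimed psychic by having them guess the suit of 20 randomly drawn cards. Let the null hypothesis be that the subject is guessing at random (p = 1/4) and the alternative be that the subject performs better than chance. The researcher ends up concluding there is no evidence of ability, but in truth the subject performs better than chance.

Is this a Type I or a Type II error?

Type II error

'Concluding there is no evidence of ability' corresponds to failing to reject H₀.
H₀ was not rejected but H₀ is false — a Type II error (false negative).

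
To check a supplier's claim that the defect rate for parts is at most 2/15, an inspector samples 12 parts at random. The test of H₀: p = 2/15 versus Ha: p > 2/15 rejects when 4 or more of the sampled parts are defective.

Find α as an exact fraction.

558522837776/8649755859375

α = P(reject H₀ | H₀ true) = P(X ≥ 4 | p = 2/15), X ~ Binomial(12, 2/15).
Computing the lower-tail complement: 1 − 8091233021599/8649755859375 = 558522837776/8649755859375.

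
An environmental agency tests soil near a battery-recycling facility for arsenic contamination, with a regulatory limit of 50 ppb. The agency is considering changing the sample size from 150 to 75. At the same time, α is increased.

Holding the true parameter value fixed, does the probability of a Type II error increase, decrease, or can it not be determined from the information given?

The first change alone would make β increase; the second alone would make β decrease. Which effect dominates depends on the magnitudes, which are not given.

Cannot be determined from the information given.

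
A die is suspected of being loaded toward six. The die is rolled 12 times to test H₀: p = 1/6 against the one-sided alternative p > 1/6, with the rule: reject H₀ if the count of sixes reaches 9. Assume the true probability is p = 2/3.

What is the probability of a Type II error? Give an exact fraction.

Under the alternative p = 2/3, X ~ Binomial(12, 2/3); β is the probability the test does not reject, P(X < 9).
Adding the binomial probabilities P(X=0)+…+P(X=8) at p = 2/3 gives 107515/177147.

107515/177147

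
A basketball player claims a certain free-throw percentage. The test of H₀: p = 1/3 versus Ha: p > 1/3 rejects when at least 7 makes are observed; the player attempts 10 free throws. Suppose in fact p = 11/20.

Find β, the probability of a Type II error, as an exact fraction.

β = P(fail to reject H₀ | Ha true) = P(K ≤ 6 | p = 11/20), K ~ Binomial(10, 11/20).
Equivalently, β = 1 − P(K ≥ 7) = 1878942860721/2560000000000.

1878942860721/2560000000000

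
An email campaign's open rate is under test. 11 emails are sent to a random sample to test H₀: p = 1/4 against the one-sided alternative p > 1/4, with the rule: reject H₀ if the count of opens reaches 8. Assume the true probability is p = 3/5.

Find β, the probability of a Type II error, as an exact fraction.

6872224/9765625

A Type II error is failing to reject when Ha holds: with p = 3/5, β = P(S ≤ 7).
Equivalently, β = 1 − P(S ≥ 8) = 6872224/9765625.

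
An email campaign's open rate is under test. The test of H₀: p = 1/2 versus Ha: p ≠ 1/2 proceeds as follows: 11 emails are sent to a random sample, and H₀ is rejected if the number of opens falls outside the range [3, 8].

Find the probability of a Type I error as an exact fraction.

Under H₀, K ~ Binomial(11, 1/2); α is the probability of landing in either tail, P(K ≤ 2) + P(K ≥ 9).
The two tails are symmetric, so α = 2·(1 + 11 + 55)/2^11 = 134/2048 = 67/1024.

67/1024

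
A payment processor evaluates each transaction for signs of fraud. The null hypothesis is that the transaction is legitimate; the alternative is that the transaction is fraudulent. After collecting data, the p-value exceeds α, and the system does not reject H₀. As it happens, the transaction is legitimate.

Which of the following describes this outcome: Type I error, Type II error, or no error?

No error — this is a correct decision.

The test retained a true H₀ — the decision matches the true state.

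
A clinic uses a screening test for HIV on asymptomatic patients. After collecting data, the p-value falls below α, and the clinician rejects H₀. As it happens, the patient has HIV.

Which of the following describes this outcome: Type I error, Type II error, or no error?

No error (correct decision).

The conventional null hypothesis here is that the patient does not have HIV.
The test rejected a false H₀ — the decision matches the true state.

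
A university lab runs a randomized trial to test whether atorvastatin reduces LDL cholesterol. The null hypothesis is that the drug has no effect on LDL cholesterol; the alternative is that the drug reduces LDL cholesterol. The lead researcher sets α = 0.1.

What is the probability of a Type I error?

0.1

The significance level α is, by definition, the probability of a Type I error — P(reject H₀ | H₀ true).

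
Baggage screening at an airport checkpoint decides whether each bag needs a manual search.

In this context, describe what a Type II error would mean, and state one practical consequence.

With the conventional null hypothesis that the bag contains no prohibited items:
A Type II error is failing to reject H₀ when H₀ is false.
Here that means letting the bag through when actually the bag contains a prohibited item.

A Type II error would mean concluding that the bag contains no prohibited items (or at least failing to establish that the bag contains a prohibited item) when in fact the bag contains a prohibited item. Consequence: a prohibited item passes through security undetected.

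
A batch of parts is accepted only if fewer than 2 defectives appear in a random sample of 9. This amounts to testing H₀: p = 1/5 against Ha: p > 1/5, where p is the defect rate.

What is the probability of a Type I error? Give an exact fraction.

1101157/1953125

Under H₀, K ~ Binomial(9, 1/5); the Type I error rate is P(K ≥ 2).
Computing the lower-tail complement: 1 − 851968/1953125 = 1101157/1953125.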